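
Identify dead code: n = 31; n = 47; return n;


first assignment to n is overwritten before any read
Dead: 'n = 31'


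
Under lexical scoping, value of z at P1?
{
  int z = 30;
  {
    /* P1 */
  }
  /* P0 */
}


P1's block does not declare z; resolves to the enclosing declaration at depth 0
z = 30


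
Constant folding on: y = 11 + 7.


11 + 7 = 18 at compile time
Optimized: y = 18


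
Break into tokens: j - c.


Scan left to right, longest-match per lexeme
Tokens: ID(j), OP(-), ID(c)


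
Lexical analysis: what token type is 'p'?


Pattern: letter/underscore followed by alphanumerics, not a keyword
Type: IDENTIFIER


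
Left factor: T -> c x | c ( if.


Common prefix: 'c'
Factored: T -> c T', T' -> x | ( if


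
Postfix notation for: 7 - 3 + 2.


Left to right (same or higher precedence on left)
Postfix: 7 3 - 2 +


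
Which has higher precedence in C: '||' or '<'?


'<' is relational (level 7); '||' is logical OR (level 1)
Higher level binds tighter
'<' has higher precedence than '||'


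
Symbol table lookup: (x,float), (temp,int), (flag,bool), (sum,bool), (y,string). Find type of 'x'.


Lookup 'x' → type float


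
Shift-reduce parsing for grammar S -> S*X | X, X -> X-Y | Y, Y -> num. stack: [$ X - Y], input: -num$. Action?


handle 'X-Y' on top
Action: reduce (X -> X-Y)


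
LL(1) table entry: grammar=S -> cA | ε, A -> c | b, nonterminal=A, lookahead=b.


For [A, b]: 'b' ∈ FIRST(b)
Entry: A -> b


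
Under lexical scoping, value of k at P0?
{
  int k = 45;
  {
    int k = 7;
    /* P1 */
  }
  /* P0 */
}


k declared in the same block as P0
k = 45


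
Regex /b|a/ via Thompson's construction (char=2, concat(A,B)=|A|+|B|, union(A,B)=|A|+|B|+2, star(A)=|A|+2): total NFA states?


Syntax tree has 2 char leaf(s), 1 union(s), 0 star(s)
chars contribute 2×2 = 4; each union adds +2; each star adds +2
Total: 4 + 2 + 0 = 6 states


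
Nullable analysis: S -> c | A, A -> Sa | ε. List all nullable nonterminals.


A nonterminal is nullable iff some alternative derives ε (directly, or every symbol in it is nullable)
Nullable: {A, S}


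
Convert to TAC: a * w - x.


Break into single-operator statements:
t1 = a * w
t2 = t1 - x


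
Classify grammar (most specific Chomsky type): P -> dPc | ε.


Single nonterminal LHS, but d^n c^n is not regular
Classification: Type 2 (Context-Free)


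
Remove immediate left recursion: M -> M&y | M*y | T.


Left-recursive alternatives: M&y, M*y; non-recursive: T
Introduce M': M -> TM', M' -> &yM' | *yM' | ε


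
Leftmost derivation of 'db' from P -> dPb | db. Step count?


Derivation: P => db
Steps: 1


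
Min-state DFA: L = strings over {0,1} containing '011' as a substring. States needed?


KMP-style automaton: 3 progress states + 1 absorbing accept = 4
Minimal DFA: 4 states


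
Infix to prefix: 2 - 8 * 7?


'*' binds tighter: tree is (- 2 (* 8 7))
Prefix: - 2 * 8 7


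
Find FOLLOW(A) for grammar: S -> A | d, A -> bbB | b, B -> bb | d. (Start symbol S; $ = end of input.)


$ ∈ FOLLOW(S). For each A -> αBβ: add FIRST(β)\{ε} to FOLLOW(B); if β nullable, add FOLLOW(A).
FOLLOW(A) = {$}


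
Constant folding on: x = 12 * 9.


12 * 9 = 108 at compile time
Optimized: x = 108


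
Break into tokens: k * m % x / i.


Scan left to right, longest-match per lexeme
Tokens: ID(k), OP(*), ID(m), OP(%), ID(x), OP(/), ID(i)


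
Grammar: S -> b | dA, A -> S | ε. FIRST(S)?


Per alternative of S: FIRST(b) = {b}; FIRST(dA) = {d}
FIRST(S) = {b, d}


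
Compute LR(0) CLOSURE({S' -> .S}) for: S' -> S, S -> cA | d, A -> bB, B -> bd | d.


Start: S' -> .S
For each item with dot before a nonterminal B, add B -> .γ for every B-production
Closure: [S' -> .S, S -> .cA, S -> .d]


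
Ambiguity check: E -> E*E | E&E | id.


'id*id&id' has two parse trees (no precedence encoded between * and &)
Ambiguous


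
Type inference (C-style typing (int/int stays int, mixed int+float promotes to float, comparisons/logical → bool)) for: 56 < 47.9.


Operand types: int < float
Rule: comparison yields bool
Result type: bool


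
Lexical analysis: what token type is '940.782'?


Pattern: digits with a decimal point
Type: FLOAT_LITERAL


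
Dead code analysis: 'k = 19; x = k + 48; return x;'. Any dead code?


k is read by x's definition; x is returned
No dead code


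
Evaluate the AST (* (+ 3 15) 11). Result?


Evaluate inner: (+ 3 15) = 18
Evaluate root: (* 18 11) = 198
Result: 198


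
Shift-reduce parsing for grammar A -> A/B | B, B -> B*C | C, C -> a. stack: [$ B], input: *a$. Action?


shift '*' to continue B -> B*C
Action: shift


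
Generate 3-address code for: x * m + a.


Break into single-operator statements:
t1 = x * m
t2 = t1 + a


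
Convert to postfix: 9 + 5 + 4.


Left to right (same or higher precedence on left)
Postfix: 9 5 + 4 +


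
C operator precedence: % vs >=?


'%' is multiplicative (level 10); '>=' is relational (level 7)
Higher level binds tighter
'%' has higher precedence than '>='


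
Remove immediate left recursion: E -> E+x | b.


Left-recursive alternatives: E+x; non-recursive: b
Introduce E': E -> bE', E' -> +xE' | ε


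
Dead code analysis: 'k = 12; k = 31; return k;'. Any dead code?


first assignment to k is overwritten before any read
Dead: 'k = 12'


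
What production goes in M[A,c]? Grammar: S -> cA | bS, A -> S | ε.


For [A, c]: 'c' ∈ FIRST(S)
Entry: A -> S


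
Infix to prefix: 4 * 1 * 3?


left-to-right (same/higher precedence on left): tree is (* (* 4 1) 3)
Prefix: * * 4 1 3


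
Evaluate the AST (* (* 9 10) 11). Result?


Evaluate inner: (* 9 10) = 90
Evaluate root: (* 90 11) = 990
Result: 990


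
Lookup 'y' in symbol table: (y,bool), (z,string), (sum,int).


Lookup 'y' → type bool


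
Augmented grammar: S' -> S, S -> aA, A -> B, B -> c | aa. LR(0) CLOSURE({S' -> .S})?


Start: S' -> .S
For each item with dot before a nonterminal B, add B -> .γ for every B-production
Closure: [S' -> .S, S -> .aA]


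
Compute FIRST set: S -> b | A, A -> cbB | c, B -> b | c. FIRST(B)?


Per alternative of B: FIRST(b) = {b}; FIRST(c) = {c}
FIRST(B) = {b, c}


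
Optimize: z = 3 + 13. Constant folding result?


3 + 13 = 16 at compile time
Optimized: z = 16


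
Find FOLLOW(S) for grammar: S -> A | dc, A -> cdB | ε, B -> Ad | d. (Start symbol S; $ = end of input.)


$ ∈ FOLLOW(S). For each A -> αBβ: add FIRST(β)\{ε} to FOLLOW(B); if β nullable, add FOLLOW(A).
FOLLOW(S) = {$}


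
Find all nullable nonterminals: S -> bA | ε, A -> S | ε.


A nonterminal is nullable iff some alternative derives ε (directly, or every symbol in it is nullable)
Nullable: {A, S}


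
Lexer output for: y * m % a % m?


Scan left to right, longest-match per lexeme
Tokens: ID(y), OP(*), ID(m), OP(%), ID(a), OP(%), ID(m)


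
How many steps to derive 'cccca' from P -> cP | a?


Derivation: P => cP => ccP => cccP => ccccP => cccca
Steps: 5


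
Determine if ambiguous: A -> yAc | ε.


balanced y^n…c^n: each string has a unique parse
Unambiguous


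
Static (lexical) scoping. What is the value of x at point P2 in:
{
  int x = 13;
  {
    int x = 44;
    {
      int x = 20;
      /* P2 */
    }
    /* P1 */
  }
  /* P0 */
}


x declared in the same block as P2
x = 20


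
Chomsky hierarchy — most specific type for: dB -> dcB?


LHS has context (more than one symbol) and |LHS| ≤ |RHS|
Classification: Type 1 (Context-Sensitive)


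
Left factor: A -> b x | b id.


Common prefix: 'b'
Factored: A -> b A', A' -> x | id


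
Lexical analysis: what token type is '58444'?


Pattern: digits only
Type: INTEGER_LITERAL


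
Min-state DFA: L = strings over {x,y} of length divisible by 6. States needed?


Track length mod 6: states 0..5, accept at 0
Minimal DFA: 6 states


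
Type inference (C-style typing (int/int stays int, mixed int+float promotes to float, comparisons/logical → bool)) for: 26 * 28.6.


Operand types: int * float
Rule: mixed int/float promotes to float; int/int stays int
Result type: float


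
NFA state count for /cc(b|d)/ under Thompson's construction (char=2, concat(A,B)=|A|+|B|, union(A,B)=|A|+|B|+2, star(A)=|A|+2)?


Syntax tree has 4 char leaf(s), 1 union(s), 0 star(s)
chars contribute 4×2 = 8; each union adds +2; each star adds +2
Total: 8 + 2 + 0 = 10 states


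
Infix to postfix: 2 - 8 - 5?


Left to right (same or higher precedence on left)
Postfix: 2 8 - 5 -


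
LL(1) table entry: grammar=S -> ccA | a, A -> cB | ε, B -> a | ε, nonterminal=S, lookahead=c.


For [S, c]: 'c' ∈ FIRST(ccA)
Entry: S -> ccA


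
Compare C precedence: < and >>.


'>>' is shift (level 8); '<' is relational (level 7)
Higher level binds tighter
'>>' has higher precedence than '<'


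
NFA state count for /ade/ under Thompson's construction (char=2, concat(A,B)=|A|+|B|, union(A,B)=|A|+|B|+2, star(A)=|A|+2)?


Syntax tree has 3 char leaf(s), 0 union(s), 0 star(s)
chars contribute 3×2 = 6; each union adds +2; each star adds +2
Total: 6 + 0 + 0 = 6 states


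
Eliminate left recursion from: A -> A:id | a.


Left-recursive alternatives: A:id; non-recursive: a
Introduce A': A -> aA', A' -> :idA' | ε


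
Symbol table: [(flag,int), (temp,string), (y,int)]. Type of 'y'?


Lookup 'y' → type int


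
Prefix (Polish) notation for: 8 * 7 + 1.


left-to-right (same/higher precedence on left): tree is (+ (* 8 7) 1)
Prefix: + * 8 7 1


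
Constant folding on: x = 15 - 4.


15 - 4 = 11 at compile time
Optimized: x = 11


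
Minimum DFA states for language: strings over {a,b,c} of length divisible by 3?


Track length mod 3: states 0..2, accept at 0
Minimal DFA: 3 states


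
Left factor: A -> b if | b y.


Common prefix: 'b'
Factored: A -> b A', A' -> if | y


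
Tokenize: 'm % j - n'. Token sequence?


Scan left to right, longest-match per lexeme
Tokens: ID(m), OP(%), ID(j), OP(-), ID(n)


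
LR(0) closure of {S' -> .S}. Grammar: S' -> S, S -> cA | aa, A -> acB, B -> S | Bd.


Start: S' -> .S
For each item with dot before a nonterminal B, add B -> .γ for every B-production
Closure: [S' -> .S, S -> .cA, S -> .aa]


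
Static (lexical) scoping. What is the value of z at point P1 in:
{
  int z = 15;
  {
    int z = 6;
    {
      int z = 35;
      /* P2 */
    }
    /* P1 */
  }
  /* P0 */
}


z declared in the same block as P1
z = 6


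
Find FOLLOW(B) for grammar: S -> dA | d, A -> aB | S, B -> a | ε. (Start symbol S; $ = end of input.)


$ ∈ FOLLOW(S). For each A -> αBβ: add FIRST(β)\{ε} to FOLLOW(B); if β nullable, add FOLLOW(A).
FOLLOW(B) = {$}


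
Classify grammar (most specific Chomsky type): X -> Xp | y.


Left-linear: every RHS is a terminal or one nonterminal followed by a terminal
Classification: Type 3 (Regular)


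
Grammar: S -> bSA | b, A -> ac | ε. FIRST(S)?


Per alternative of S: FIRST(bSA) = {b}; FIRST(b) = {b}
FIRST(S) = {b}


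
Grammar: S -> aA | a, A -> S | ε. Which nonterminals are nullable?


A nonterminal is nullable iff some alternative derives ε (directly, or every symbol in it is nullable)
Nullable: {A}


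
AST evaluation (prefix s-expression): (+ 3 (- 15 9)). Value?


Evaluate inner: (- 15 9) = 6
Evaluate root: (+ 3 6) = 9
Result: 9


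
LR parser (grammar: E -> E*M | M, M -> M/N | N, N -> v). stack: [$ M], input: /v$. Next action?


shift '/' to continue M -> M/N
Action: shift


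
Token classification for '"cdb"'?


Pattern: double-quoted sequence
Type: STRING_LITERAL


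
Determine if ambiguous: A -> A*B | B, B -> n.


precedence layered via separate nonterminal B: deterministic
Unambiguous


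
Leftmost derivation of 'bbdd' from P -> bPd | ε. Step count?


Derivation: P => bPd => bbPdd => bbdd
Steps: 3


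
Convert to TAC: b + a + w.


Break into single-operator statements:
t1 = b + a
t2 = t1 + w


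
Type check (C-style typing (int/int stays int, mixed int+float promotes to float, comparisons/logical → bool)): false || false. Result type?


Operand types: bool || bool
Rule: logical operators take bool operands and yield bool
Result type: bool


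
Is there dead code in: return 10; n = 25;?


statement follows a return and is unreachable
Dead: 'n = 25'


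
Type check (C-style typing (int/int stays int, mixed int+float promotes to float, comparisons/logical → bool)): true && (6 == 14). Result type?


Operand types: bool && bool
Rule: logical operators take bool operands and yield bool
Result type: bool


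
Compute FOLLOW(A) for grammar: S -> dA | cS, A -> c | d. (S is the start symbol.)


$ ∈ FOLLOW(S). For each A -> αBβ: add FIRST(β)\{ε} to FOLLOW(B); if β nullable, add FOLLOW(A).
FOLLOW(A) = {$}


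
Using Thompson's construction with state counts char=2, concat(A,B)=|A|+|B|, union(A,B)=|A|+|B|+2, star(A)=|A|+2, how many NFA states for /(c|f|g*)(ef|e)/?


Syntax tree has 6 char leaf(s), 3 union(s), 1 star(s)
chars contribute 6×2 = 12; each union adds +2; each star adds +2
Total: 12 + 6 + 2 = 20 states


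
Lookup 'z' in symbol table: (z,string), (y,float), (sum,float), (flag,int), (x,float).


Lookup 'z' → type string


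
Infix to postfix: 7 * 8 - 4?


Left to right (same or higher precedence on left)
Postfix: 7 8 * 4 -


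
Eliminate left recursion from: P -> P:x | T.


Left-recursive alternatives: P:x; non-recursive: T
Introduce P': P -> TP', P' -> :xP' | ε


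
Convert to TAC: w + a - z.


Break into single-operator statements:
t1 = w + a
t2 = t1 - z


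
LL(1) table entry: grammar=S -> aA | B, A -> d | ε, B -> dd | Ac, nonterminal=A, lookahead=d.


For [A, d]: 'd' ∈ FIRST(d)
Entry: A -> d


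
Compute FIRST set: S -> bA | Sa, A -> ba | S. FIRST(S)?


Per alternative of S: FIRST(bA) = {b}; FIRST(Sa) = {b}
FIRST(S) = {b}


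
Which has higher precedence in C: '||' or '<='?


'<=' is relational (level 7); '||' is logical OR (level 1)
Higher level binds tighter
'<=' has higher precedence than '||'


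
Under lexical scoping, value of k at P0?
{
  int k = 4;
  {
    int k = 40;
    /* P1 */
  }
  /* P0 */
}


k declared in the same block as P0
k = 4


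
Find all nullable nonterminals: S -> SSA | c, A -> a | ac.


A nonterminal is nullable iff some alternative derives ε (directly, or every symbol in it is nullable)
Nullable: {}


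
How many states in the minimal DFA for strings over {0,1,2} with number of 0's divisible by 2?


Track (count of 0) mod 2: states 0..1, accept at 0
Minimal DFA: 2 states


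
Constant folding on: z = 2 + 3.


2 + 3 = 5 at compile time
Optimized: z = 5


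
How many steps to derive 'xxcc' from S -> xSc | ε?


Derivation: S => xSc => xxScc => xxcc
Steps: 3


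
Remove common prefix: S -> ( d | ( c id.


Common prefix: '('
Factored: S -> ( S', S' -> d | c id


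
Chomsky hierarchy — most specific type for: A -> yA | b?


Right-linear: every RHS is a terminal or a terminal followed by one nonterminal
Classification: Type 3 (Regular)


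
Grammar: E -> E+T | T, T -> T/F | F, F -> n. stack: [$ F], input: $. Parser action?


'F' (not preceded by T/) is the handle for T -> F
Action: reduce (T -> F)


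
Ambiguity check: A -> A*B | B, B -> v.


precedence layered via separate nonterminal B: deterministic
Unambiguous


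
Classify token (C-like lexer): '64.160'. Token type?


Pattern: digits with a decimal point
Type: FLOAT_LITERAL


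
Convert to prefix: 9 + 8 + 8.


left-to-right (same/higher precedence on left): tree is (+ (+ 9 8) 8)
Prefix: + + 9 8 8


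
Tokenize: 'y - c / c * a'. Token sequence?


Scan left to right, longest-match per lexeme
Tokens: ID(y), OP(-), ID(c), OP(/), ID(c), OP(*), ID(a)


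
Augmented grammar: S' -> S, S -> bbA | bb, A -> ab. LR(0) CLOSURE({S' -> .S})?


Start: S' -> .S
For each item with dot before a nonterminal B, add B -> .γ for every B-production
Closure: [S' -> .S, S -> .bbA, S -> .bb]


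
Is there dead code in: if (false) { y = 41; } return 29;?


condition is constant false, so the whole block is unreachable
Dead: 'if (false) { y = 41; }'


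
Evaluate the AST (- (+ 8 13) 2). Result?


Evaluate inner: (+ 8 13) = 21
Evaluate root: (- 21 2) = 19
Result: 19


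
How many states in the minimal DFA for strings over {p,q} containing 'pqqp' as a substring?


KMP-style automaton: 4 progress states + 1 absorbing accept = 5
Minimal DFA: 5 states


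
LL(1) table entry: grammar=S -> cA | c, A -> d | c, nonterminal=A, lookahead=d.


For [A, d]: 'd' ∈ FIRST(d)
Entry: A -> d


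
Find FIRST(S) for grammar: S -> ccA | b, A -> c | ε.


Per alternative of S: FIRST(ccA) = {c}; FIRST(b) = {b}
FIRST(S) = {b, c}


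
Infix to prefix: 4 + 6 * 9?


'*' binds tighter: tree is (+ 4 (* 6 9))
Prefix: + 4 * 6 9


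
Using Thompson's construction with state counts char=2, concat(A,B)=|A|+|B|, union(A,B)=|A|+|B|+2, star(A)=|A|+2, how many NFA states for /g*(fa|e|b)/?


Syntax tree has 5 char leaf(s), 2 union(s), 1 star(s)
chars contribute 5×2 = 10; each union adds +2; each star adds +2
Total: 10 + 4 + 2 = 16 states


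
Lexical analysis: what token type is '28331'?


Pattern: digits only
Type: INTEGER_LITERAL


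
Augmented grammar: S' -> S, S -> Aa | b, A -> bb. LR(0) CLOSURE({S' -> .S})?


Start: S' -> .S
For each item with dot before a nonterminal B, add B -> .γ for every B-production
Closure: [S' -> .S, S -> .Aa, S -> .b, A -> .bb]


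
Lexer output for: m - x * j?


Scan left to right, longest-match per lexeme
Tokens: ID(m), OP(-), ID(x), OP(*), ID(j)


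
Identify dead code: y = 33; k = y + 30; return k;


y is read by k's definition; k is returned
No dead code


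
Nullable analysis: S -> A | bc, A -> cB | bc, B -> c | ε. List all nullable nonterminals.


A nonterminal is nullable iff some alternative derives ε (directly, or every symbol in it is nullable)
Nullable: {B}


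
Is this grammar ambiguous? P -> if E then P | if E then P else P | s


dangling else: 'if E then if E then s else s' parses two ways
Ambiguous


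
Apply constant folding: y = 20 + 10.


20 + 10 = 30 at compile time
Optimized: y = 30


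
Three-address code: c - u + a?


Break into single-operator statements:
t1 = c - u
t2 = t1 + a


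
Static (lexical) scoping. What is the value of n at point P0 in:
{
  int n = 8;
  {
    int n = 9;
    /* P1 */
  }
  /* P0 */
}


n declared in the same block as P0
n = 8


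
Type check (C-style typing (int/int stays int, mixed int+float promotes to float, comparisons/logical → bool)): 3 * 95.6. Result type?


Operand types: int * float
Rule: mixed int/float promotes to float; int/int stays int
Result type: float


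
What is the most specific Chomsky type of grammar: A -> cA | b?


Right-linear: every RHS is a terminal or a terminal followed by one nonterminal
Classification: Type 3 (Regular)


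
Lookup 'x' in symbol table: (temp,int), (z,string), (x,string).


Lookup 'x' → type string


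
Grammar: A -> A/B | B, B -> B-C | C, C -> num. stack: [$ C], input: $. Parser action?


'C' (not preceded by B-) is the handle for B -> C
Action: reduce (B -> C)


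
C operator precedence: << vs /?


'/' is multiplicative (level 10); '<<' is shift (level 8)
Higher level binds tighter
'/' has higher precedence than '<<'


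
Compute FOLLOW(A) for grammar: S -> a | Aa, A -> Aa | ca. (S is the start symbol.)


$ ∈ FOLLOW(S). For each A -> αBβ: add FIRST(β)\{ε} to FOLLOW(B); if β nullable, add FOLLOW(A).
FOLLOW(A) = {a}


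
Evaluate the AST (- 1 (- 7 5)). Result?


Evaluate inner: (- 7 5) = 2
Evaluate root: (- 1 2) = -1
Result: -1


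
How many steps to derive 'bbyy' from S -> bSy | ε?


Derivation: S => bSy => bbSyy => bbyy
Steps: 3


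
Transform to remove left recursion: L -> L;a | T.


Left-recursive alternatives: L;a; non-recursive: T
Introduce L': L -> TL', L' -> ;aL' | ε


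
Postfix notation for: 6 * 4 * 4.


Left to right (same or higher precedence on left)
Postfix: 6 4 * 4 *


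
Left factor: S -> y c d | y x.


Common prefix: 'y'
Factored: S -> y S', S' -> c d | x


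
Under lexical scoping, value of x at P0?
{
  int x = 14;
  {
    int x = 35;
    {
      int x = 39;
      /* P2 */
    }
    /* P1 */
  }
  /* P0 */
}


x declared in the same block as P0
x = 14


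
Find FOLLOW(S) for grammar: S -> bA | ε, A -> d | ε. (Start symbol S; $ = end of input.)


$ ∈ FOLLOW(S). For each A -> αBβ: add FIRST(β)\{ε} to FOLLOW(B); if β nullable, add FOLLOW(A).
FOLLOW(S) = {$}


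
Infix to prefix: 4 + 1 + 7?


left-to-right (same/higher precedence on left): tree is (+ (+ 4 1) 7)
Prefix: + + 4 1 7


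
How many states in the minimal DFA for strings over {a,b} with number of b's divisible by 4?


Track (count of b) mod 4: states 0..3, accept at 0
Minimal DFA: 4 states


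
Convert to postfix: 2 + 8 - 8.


Left to right (same or higher precedence on left)
Postfix: 2 8 + 8 -


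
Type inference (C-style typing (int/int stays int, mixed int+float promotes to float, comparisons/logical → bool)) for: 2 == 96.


Operand types: int == int
Rule: comparison yields bool
Result type: bool


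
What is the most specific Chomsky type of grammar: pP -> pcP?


LHS has context (more than one symbol) and |LHS| ≤ |RHS|
Classification: Type 1 (Context-Sensitive)


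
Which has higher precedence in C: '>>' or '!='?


'>>' is shift (level 8); '!=' is equality (level 6)
Higher level binds tighter
'>>' has higher precedence than '!='


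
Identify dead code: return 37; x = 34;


statement follows a return and is unreachable
Dead: 'x = 34'


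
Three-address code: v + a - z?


Break into single-operator statements:
t1 = v + a
t2 = t1 - z


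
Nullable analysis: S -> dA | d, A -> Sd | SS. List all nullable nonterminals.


A nonterminal is nullable iff some alternative derives ε (directly, or every symbol in it is nullable)
Nullable: {}


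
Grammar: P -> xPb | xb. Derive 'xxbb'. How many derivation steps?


Derivation: P => xPb => xxbb
Steps: 2


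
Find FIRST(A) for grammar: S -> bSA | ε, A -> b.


Per alternative of A: FIRST(b) = {b}
FIRST(A) = {b}


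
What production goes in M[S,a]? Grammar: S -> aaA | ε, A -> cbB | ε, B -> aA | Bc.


For [S, a]: 'a' ∈ FIRST(aaA)
Entry: S -> aaA


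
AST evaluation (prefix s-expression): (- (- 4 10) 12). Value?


Evaluate inner: (- 4 10) = -6
Evaluate root: (- -6 12) = -18
Result: -18


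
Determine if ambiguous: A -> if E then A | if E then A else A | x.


dangling else: 'if E then if E then x else x' parses two ways
Ambiguous


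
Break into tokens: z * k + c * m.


Scan left to right, longest-match per lexeme
Tokens: ID(z), OP(*), ID(k), OP(+), ID(c), OP(*), ID(m)


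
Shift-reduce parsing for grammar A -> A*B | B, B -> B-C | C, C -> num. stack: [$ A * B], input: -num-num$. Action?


'-' can extend B; shift to build B -> B-C
Action: shift


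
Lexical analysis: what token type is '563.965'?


Pattern: digits with a decimal point
Type: FLOAT_LITERAL


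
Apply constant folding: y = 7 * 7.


7 * 7 = 49 at compile time
Optimized: y = 49


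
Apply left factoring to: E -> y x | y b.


Common prefix: 'y'
Factored: E -> y E', E' -> x | b


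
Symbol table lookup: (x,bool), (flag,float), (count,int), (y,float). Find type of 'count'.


Lookup 'count' → type int


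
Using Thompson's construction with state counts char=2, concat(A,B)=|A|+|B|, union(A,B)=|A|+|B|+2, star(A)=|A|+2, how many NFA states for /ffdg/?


Syntax tree has 4 char leaf(s), 0 union(s), 0 star(s)
chars contribute 4×2 = 8; each union adds +2; each star adds +2
Total: 8 + 0 + 0 = 8 states


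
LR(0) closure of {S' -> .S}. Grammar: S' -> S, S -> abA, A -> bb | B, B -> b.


Start: S' -> .S
For each item with dot before a nonterminal B, add B -> .γ for every B-production
Closure: [S' -> .S, S -> .abA]


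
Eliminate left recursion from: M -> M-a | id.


Left-recursive alternatives: M-a; non-recursive: id
Introduce M': M -> idM', M' -> -aM' | ε


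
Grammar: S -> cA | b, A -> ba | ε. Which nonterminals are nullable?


A nonterminal is nullable iff some alternative derives ε (directly, or every symbol in it is nullable)
Nullable: {A}


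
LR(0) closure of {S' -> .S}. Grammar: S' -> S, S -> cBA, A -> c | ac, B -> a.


Start: S' -> .S
For each item with dot before a nonterminal B, add B -> .γ for every B-production
Closure: [S' -> .S, S -> .cBA]


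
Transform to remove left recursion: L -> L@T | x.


Left-recursive alternatives: L@T; non-recursive: x
Introduce L': L -> xL', L' -> @TL' | ε


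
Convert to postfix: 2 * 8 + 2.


Left to right (same or higher precedence on left)
Postfix: 2 8 * 2 +


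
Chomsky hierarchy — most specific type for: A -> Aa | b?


Left-linear: every RHS is a terminal or one nonterminal followed by a terminal
Classification: Type 3 (Regular)


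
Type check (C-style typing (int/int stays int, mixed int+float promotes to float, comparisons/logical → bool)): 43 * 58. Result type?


Operand types: int * int
Rule: mixed int/float promotes to float; int/int stays int
Result type: int


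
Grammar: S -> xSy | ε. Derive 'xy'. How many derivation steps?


Derivation: S => xSy => xy
Steps: 2


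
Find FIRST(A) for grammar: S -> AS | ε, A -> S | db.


Per alternative of A: FIRST(S) = {d, ε}; FIRST(db) = {d}
FIRST(A) = {d, ε}


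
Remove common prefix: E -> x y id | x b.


Common prefix: 'x'
Factored: E -> x E', E' -> y id | b


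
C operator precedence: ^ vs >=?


'>=' is relational (level 7); '^' is bitwise XOR (level 4)
Higher level binds tighter
'>=' has higher precedence than '^'


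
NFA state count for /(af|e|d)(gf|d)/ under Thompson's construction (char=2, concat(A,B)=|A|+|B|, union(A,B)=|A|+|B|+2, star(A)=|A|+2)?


Syntax tree has 7 char leaf(s), 3 union(s), 0 star(s)
chars contribute 7×2 = 14; each union adds +2; each star adds +2
Total: 14 + 6 + 0 = 20 states


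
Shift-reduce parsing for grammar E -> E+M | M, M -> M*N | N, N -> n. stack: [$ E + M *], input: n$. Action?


no handle; shift 'n'
Action: shift


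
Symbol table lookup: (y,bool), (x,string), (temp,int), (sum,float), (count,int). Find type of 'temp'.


Lookup 'temp' → type int


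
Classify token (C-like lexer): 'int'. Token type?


Pattern: reserved word
Type: KEYWORD


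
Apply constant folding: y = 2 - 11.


2 - 11 = -9 at compile time
Optimized: y = -9


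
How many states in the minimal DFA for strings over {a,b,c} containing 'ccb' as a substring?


KMP-style automaton: 3 progress states + 1 absorbing accept = 4
Minimal DFA: 4 states


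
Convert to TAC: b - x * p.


Break into single-operator statements:
t1 = x * p
t2 = b - t1


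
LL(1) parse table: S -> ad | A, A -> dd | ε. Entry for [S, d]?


For [S, d]: 'd' ∈ FIRST(A)
Entry: S -> A


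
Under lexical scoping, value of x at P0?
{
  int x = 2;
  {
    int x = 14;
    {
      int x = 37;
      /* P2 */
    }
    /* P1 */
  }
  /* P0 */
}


x declared in the same block as P0
x = 2


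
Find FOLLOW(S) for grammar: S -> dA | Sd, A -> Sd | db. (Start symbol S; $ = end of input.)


$ ∈ FOLLOW(S). For each A -> αBβ: add FIRST(β)\{ε} to FOLLOW(B); if β nullable, add FOLLOW(A).
FOLLOW(S) = {$, d}


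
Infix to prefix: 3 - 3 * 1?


'*' binds tighter: tree is (- 3 (* 3 1))
Prefix: - 3 * 3 1


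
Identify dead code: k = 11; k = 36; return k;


first assignment to k is overwritten before any read
Dead: 'k = 11'


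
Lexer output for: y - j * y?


Scan left to right, longest-match per lexeme
Tokens: ID(y), OP(-), ID(j), OP(*), ID(y)


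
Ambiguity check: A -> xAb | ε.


balanced x^n…b^n: each string has a unique parse
Unambiguous


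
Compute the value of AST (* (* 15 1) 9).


Evaluate inner: (* 15 1) = 15
Evaluate root: (* 15 9) = 135
Result: 135


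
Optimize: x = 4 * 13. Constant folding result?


4 * 13 = 52 at compile time
Optimized: x = 52


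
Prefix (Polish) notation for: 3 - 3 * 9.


'*' binds tighter: tree is (- 3 (* 3 9))
Prefix: - 3 * 3 9


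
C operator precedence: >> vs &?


'>>' is shift (level 8); '&' is bitwise AND (level 5)
Higher level binds tighter
'>>' has higher precedence than '&'


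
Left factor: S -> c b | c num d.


Common prefix: 'c'
Factored: S -> c S', S' -> b | num d


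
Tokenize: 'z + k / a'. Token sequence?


Scan left to right, longest-match per lexeme
Tokens: ID(z), OP(+), ID(k), OP(/), ID(a)


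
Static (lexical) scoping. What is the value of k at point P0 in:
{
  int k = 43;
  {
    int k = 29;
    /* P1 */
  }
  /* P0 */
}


k declared in the same block as P0
k = 43


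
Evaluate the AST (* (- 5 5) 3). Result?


Evaluate inner: (- 5 5) = 0
Evaluate root: (* 0 3) = 0
Result: 0


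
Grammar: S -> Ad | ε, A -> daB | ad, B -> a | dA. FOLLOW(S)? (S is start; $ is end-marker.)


$ ∈ FOLLOW(S). For each A -> αBβ: add FIRST(β)\{ε} to FOLLOW(B); if β nullable, add FOLLOW(A).
FOLLOW(S) = {$}


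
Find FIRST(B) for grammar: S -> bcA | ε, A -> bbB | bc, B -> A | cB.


Per alternative of B: FIRST(A) = {b}; FIRST(cB) = {c}
FIRST(B) = {b, c}


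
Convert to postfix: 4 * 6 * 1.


Left to right (same or higher precedence on left)
Postfix: 4 6 * 1 *


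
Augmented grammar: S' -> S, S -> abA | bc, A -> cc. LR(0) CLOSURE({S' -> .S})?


Start: S' -> .S
For each item with dot before a nonterminal B, add B -> .γ for every B-production
Closure: [S' -> .S, S -> .abA, S -> .bc]


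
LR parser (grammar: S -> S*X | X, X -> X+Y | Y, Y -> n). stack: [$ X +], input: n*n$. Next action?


no handle; shift 'n'
Action: shift


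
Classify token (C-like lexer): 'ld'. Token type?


Pattern: letter/underscore followed by alphanumerics, not a keyword
Type: IDENTIFIER


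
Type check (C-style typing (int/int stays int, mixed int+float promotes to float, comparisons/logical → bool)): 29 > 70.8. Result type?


Operand types: int > float
Rule: comparison yields bool
Result type: bool


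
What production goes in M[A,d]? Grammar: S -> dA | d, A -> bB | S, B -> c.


For [A, d]: 'd' ∈ FIRST(S)
Entry: A -> S


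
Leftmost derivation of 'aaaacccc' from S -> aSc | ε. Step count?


Derivation: S => aSc => aaScc => aaaSccc => aaaaScccc => aaaacccc
Steps: 5


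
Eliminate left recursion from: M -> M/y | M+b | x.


Left-recursive alternatives: M/y, M+b; non-recursive: x
Introduce M': M -> xM', M' -> /yM' | +bM' | ε


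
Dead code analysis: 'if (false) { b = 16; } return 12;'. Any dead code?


condition is constant false, so the whole block is unreachable
Dead: 'if (false) { b = 16; }'


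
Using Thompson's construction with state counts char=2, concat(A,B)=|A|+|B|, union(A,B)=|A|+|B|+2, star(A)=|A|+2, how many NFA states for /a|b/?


Syntax tree has 2 char leaf(s), 1 union(s), 0 star(s)
chars contribute 2×2 = 4; each union adds +2; each star adds +2
Total: 4 + 2 + 0 = 6 states


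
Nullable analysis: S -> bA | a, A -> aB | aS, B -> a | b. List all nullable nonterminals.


A nonterminal is nullable iff some alternative derives ε (directly, or every symbol in it is nullable)
Nullable: {}


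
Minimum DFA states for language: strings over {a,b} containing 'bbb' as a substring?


KMP-style automaton: 3 progress states + 1 absorbing accept = 4
Minimal DFA: 4 states


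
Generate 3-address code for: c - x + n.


Break into single-operator statements:
t1 = c - x
t2 = t1 + n


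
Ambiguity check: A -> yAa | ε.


balanced y^n…a^n: each string has a unique parse
Unambiguous


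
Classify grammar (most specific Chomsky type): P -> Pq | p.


Left-linear: every RHS is a terminal or one nonterminal followed by a terminal
Classification: Type 3 (Regular)


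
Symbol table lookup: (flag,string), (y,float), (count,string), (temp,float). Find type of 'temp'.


Lookup 'temp' → type float


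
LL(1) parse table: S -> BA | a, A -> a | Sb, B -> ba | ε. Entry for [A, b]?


For [A, b]: 'b' ∈ FIRST(Sb)
Entry: A -> Sb


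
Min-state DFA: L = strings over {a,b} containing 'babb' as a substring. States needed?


KMP-style automaton: 4 progress states + 1 absorbing accept = 5
Minimal DFA: 5 states


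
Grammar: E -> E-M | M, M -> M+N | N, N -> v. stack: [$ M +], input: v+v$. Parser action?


no handle; shift 'v'
Action: shift


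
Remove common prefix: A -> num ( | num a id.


Common prefix: 'num'
Factored: A -> num A', A' -> ( | a id


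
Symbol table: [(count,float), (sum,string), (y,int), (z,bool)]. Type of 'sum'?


Lookup 'sum' → type string


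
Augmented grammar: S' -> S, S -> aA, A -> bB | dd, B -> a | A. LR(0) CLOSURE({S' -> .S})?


Start: S' -> .S
For each item with dot before a nonterminal B, add B -> .γ for every B-production
Closure: [S' -> .S, S -> .aA]


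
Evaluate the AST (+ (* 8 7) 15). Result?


Evaluate inner: (* 8 7) = 56
Evaluate root: (+ 56 15) = 71
Result: 71


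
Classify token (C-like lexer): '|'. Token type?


Pattern: operator symbol
Type: OPERATOR


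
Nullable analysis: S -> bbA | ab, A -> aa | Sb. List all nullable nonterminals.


A nonterminal is nullable iff some alternative derives ε (directly, or every symbol in it is nullable)
Nullable: {}


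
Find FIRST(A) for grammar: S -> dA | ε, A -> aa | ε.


Per alternative of A: FIRST(aa) = {a}; FIRST(ε) = {ε}
FIRST(A) = {a, ε}


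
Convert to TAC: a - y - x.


Break into single-operator statements:
t1 = a - y
t2 = t1 - x


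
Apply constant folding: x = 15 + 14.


15 + 14 = 29 at compile time
Optimized: x = 29


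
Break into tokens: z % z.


Scan left to right, longest-match per lexeme
Tokens: ID(z), OP(%), ID(z)


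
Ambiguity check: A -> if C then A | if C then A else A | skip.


dangling else: 'if C then if C then skip else skip' parses two ways
Ambiguous


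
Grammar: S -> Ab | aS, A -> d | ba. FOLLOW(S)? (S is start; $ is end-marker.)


$ ∈ FOLLOW(S). For each A -> αBβ: add FIRST(β)\{ε} to FOLLOW(B); if β nullable, add FOLLOW(A).
FOLLOW(S) = {$}


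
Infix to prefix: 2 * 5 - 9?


left-to-right (same/higher precedence on left): tree is (- (* 2 5) 9)
Prefix: - * 2 5 9


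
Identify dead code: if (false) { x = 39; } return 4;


condition is constant false, so the whole block is unreachable
Dead: 'if (false) { x = 39; }'


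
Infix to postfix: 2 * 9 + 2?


Left to right (same or higher precedence on left)
Postfix: 2 9 * 2 +


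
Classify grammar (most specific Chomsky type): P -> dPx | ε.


Single nonterminal LHS, but d^n x^n is not regular
Classification: Type 2 (Context-Free)


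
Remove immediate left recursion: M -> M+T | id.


Left-recursive alternatives: M+T; non-recursive: id
Introduce M': M -> idM', M' -> +TM' | ε


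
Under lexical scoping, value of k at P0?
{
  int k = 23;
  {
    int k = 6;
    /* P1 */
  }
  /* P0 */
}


k declared in the same block as P0
k = 23


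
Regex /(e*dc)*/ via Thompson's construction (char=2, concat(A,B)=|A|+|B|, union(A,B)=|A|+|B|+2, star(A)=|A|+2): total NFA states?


Syntax tree has 3 char leaf(s), 0 union(s), 2 star(s)
chars contribute 3×2 = 6; each union adds +2; each star adds +2
Total: 6 + 0 + 4 = 10 states


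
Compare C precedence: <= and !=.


'<=' is relational (level 7); '!=' is equality (level 6)
Higher level binds tighter
'<=' has higher precedence than '!='


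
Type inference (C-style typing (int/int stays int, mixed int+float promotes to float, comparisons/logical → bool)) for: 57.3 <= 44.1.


Operand types: float <= float
Rule: comparison yields bool
Result type: bool


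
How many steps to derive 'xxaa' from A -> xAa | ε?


Derivation: A => xAa => xxAaa => xxaa
Steps: 3


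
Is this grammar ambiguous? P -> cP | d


right-linear, alternatives start with distinct terminals 'c' vs 'd': unique leftmost derivation
Unambiguous


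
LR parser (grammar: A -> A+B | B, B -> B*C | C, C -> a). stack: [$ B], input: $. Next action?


lookahead ∉ {*} so B won't extend; reduce A -> B
Action: reduce (A -> B)


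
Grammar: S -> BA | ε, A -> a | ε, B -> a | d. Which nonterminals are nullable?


A nonterminal is nullable iff some alternative derives ε (directly, or every symbol in it is nullable)
Nullable: {A, S}


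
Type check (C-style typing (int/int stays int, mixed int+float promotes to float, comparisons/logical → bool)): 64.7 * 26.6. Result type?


Operand types: float * float
Rule: mixed int/float promotes to float; int/int stays int
Result type: float


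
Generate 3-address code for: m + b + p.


Break into single-operator statements:
t1 = m + b
t2 = t1 + p


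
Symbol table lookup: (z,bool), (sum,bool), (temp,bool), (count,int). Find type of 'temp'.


Lookup 'temp' → type bool


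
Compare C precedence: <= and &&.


'<=' is relational (level 7); '&&' is logical AND (level 2)
Higher level binds tighter
'<=' has higher precedence than '&&'


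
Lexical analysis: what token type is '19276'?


Pattern: digits only
Type: INTEGER_LITERAL


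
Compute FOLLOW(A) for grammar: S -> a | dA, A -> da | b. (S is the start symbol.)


$ ∈ FOLLOW(S). For each A -> αBβ: add FIRST(β)\{ε} to FOLLOW(B); if β nullable, add FOLLOW(A).
FOLLOW(A) = {$}


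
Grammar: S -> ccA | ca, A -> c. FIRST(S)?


Per alternative of S: FIRST(ccA) = {c}; FIRST(ca) = {c}
FIRST(S) = {c}


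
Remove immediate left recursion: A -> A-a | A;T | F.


Left-recursive alternatives: A-a, A;T; non-recursive: F
Introduce A': A -> FA', A' -> -aA' | ;TA' | ε


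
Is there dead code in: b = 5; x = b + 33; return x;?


b is read by x's definition; x is returned
No dead code


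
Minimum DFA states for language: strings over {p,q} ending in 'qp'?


Track the longest suffix of input matching a prefix of 'qp': 3 classes (prefixes of length 0..2)
Minimal DFA: 3 states


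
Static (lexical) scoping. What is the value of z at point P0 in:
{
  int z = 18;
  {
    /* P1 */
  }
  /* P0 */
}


z declared in the same block as P0
z = 18


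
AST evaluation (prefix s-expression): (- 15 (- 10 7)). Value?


Evaluate inner: (- 10 7) = 3
Evaluate root: (- 15 3) = 12
Result: 12


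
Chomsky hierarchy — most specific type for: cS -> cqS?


LHS has context (more than one symbol) and |LHS| ≤ |RHS|
Classification: Type 1 (Context-Sensitive)


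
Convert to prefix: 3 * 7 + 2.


left-to-right (same/higher precedence on left): tree is (+ (* 3 7) 2)
Prefix: + * 3 7 2


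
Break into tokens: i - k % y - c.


Scan left to right, longest-match per lexeme
Tokens: ID(i), OP(-), ID(k), OP(%), ID(y), OP(-), ID(c)


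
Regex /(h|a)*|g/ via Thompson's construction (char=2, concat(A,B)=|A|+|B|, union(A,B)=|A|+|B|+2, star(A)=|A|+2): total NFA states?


Syntax tree has 3 char leaf(s), 2 union(s), 1 star(s)
chars contribute 3×2 = 6; each union adds +2; each star adds +2
Total: 6 + 4 + 2 = 12 states
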